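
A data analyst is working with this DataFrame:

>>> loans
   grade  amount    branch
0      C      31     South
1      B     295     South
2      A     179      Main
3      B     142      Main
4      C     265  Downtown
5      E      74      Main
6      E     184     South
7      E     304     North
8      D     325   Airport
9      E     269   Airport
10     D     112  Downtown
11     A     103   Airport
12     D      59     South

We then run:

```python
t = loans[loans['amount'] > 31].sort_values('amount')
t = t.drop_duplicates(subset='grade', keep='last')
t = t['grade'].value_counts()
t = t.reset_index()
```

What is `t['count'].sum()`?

filter rows where amount > 31:
   grade  amount    branch
1      B     295     South
2      A     179      Main
3      B     142      Main
4      C     265  Downtown
5      E      74      Main
6      E     184     South
7      E     304     North
8      D     325   Airport
9      E     269   Airport
10     D     112  Downtown
11     A     103   Airport
12     D      59     South
sort by amount:
   grade  amount    branch
12     D      59     South
5      E      74      Main
11     A     103   Airport
10     D     112  Downtown
3      B     142      Main
2      A     179      Main
6      E     184     South
4      C     265  Downtown
9      E     269   Airport
1      B     295     South
7      E     304     North
8      D     325   Airport
drop duplicate grade (keep=last):
  grade  amount    branch
2     A     179      Main
4     C     265  Downtown
1     B     295     South
7     E     304     North
8     D     325   Airport
value_counts of grade:
grade
A    1
C    1
B    1
E    1
D    1
Name: count, dtype: int64
reset_index():
  grade  count
0     A      1
1     C      1
2     B      1
3     E      1
4     D      1
Then the sum of column 'count': 5

5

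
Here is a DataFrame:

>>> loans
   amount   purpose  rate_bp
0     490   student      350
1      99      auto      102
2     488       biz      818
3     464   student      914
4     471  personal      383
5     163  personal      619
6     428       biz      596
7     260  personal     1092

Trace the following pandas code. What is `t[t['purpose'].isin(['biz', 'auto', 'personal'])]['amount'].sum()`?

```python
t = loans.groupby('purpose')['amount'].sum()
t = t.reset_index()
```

1909

group by purpose, sum of amount:
purpose
auto         99
biz         916
personal    894
student     954
Name: amount, dtype: int64
reset_index():
    purpose  amount
0      auto      99
1       biz     916
2  personal     894
3   student     954
filter rows where purpose in ['biz', 'auto', 'personal']:
    purpose  amount
0      auto      99
1       biz     916
2  personal     894
Hence 1909.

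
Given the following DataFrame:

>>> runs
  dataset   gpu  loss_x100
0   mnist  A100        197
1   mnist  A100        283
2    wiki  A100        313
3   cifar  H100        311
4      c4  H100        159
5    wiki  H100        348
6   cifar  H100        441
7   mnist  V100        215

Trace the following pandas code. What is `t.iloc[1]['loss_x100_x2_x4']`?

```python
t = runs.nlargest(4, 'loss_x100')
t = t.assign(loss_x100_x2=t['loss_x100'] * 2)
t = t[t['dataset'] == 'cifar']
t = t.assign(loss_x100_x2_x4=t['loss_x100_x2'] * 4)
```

take 4 rows with largest loss_x100:
  dataset   gpu  loss_x100
6   cifar  H100        441
5    wiki  H100        348
2    wiki  A100        313
3   cifar  H100        311
add column loss_x100_x2 = t['loss_x100'] * 2:
  dataset   gpu  loss_x100  loss_x100_x2
6   cifar  H100        441           882
5    wiki  H100        348           696
2    wiki  A100        313           626
3   cifar  H100        311           622
filter rows where dataset == 'cifar':
  dataset   gpu  loss_x100  loss_x100_x2
6   cifar  H100        441           882
3   cifar  H100        311           622
add column loss_x100_x2_x4 = t['loss_x100_x2'] * 4:
  dataset   gpu  loss_x100  loss_x100_x2  loss_x100_x2_x4
6   cifar  H100        441           882             3528
3   cifar  H100        311           622             2488
Taking the value at position 1, column 'loss_x100_x2_x4' gives 2488.

2488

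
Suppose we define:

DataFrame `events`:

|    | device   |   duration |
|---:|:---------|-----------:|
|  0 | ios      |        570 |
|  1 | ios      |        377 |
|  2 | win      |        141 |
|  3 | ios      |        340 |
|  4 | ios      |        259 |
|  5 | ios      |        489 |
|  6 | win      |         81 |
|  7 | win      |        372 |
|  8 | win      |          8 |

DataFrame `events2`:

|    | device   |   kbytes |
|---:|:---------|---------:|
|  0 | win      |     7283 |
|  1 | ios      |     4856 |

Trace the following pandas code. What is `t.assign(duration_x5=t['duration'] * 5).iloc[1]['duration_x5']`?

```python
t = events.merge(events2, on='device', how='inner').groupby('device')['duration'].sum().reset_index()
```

merge on 'device' (how='inner') → 9 rows:
  device  duration  kbytes
0    ios       570    4856
1    ios       377    4856
2    win       141    7283
3    ios       340    4856
4    ios       259    4856
5    ios       489    4856
6    win        81    7283
7    win       372    7283
8    win         8    7283
group by device, sum of duration:
device
ios    2035
win     602
Name: duration, dtype: int64
reset_index():
  device  duration
0    ios      2035
1    win       602
add column duration_x5 = t['duration'] * 5:
  device  duration  duration_x5
0    ios      2035        10175
1    win       602         3010
The value at position 1, column 'duration_x5' is 3010.

3010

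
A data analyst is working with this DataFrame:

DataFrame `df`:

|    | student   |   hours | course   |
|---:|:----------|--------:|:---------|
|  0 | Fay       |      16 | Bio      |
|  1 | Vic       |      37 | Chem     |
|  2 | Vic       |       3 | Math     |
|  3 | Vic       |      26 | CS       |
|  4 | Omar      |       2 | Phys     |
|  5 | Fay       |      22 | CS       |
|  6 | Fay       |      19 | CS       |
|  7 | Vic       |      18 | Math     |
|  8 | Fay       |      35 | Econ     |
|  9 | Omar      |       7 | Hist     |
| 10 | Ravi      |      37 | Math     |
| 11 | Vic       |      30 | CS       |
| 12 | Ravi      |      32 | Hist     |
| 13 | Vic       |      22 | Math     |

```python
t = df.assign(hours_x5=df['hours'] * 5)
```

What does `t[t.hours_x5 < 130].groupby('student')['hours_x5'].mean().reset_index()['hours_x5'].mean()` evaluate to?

add column hours_x5 = df['hours'] * 5:
   student  hours course  hours_x5
0      Fay     16    Bio        80
1      Vic     37   Chem       185
2      Vic      3   Math        15
3      Vic     26     CS       130
4     Omar      2   Phys        10
5      Fay     22     CS       110
6      Fay     19     CS        95
7      Vic     18   Math        90
8      Fay     35   Econ       175
9     Omar      7   Hist        35
10    Ravi     37   Math       185
11     Vic     30     CS       150
12    Ravi     32   Hist       160
13     Vic     22   Math       110
filter rows where hours_x5 < 130:
   student  hours course  hours_x5
0      Fay     16    Bio        80
2      Vic      3   Math        15
4     Omar      2   Phys        10
5      Fay     22     CS       110
6      Fay     19     CS        95
7      Vic     18   Math        90
9     Omar      7   Hist        35
13     Vic     22   Math       110
group by student, mean of hours_x5:
student
Fay     95.000000
Omar    22.500000
Vic     71.666667
Name: hours_x5, dtype: float64
reset_index():
  student   hours_x5
0     Fay  95.000000
1    Omar  22.500000
2     Vic  71.666667
Reading off the mean of column 'hours_x5', we get 63.0555555556.

63.0555555556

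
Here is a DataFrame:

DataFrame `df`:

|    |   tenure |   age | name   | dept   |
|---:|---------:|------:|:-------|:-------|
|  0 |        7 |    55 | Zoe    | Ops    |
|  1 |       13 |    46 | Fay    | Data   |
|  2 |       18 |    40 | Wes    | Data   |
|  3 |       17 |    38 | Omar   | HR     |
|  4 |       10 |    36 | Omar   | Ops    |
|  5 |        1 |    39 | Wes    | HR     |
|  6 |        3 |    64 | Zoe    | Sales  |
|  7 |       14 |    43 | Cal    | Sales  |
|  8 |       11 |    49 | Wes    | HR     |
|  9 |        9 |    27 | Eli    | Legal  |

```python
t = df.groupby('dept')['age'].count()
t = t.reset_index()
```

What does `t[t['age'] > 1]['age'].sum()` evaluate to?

group by dept, count of age:
dept
Data     2
HR       3
Legal    1
Ops      2
Sales    2
Name: age, dtype: int64
reset_index():
    dept  age
0   Data    2
1     HR    3
2  Legal    1
3    Ops    2
4  Sales    2
filter rows where age > 1:
    dept  age
0   Data    2
1     HR    3
3    Ops    2
4  Sales    2
Hence 9.

9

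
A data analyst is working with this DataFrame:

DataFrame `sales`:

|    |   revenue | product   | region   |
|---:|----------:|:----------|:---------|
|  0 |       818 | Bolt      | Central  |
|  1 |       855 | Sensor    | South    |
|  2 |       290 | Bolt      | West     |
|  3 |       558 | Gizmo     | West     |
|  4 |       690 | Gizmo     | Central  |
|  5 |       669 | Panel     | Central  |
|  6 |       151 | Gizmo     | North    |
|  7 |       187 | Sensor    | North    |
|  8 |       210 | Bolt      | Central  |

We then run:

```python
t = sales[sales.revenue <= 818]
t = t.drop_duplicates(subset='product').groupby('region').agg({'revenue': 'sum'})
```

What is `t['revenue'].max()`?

filter rows where revenue <= 818:
   revenue product   region
0      818    Bolt  Central
2      290    Bolt     West
3      558   Gizmo     West
4      690   Gizmo  Central
5      669   Panel  Central
6      151   Gizmo    North
7      187  Sensor    North
8      210    Bolt  Central
drop duplicate product (keep=first):
   revenue product   region
0      818    Bolt  Central
3      558   Gizmo     West
5      669   Panel  Central
7      187  Sensor    North
group by region, sum of revenue:
         revenue
region          
Central     1487
North        187
West         558
The max of column 'revenue' is 1487.

1487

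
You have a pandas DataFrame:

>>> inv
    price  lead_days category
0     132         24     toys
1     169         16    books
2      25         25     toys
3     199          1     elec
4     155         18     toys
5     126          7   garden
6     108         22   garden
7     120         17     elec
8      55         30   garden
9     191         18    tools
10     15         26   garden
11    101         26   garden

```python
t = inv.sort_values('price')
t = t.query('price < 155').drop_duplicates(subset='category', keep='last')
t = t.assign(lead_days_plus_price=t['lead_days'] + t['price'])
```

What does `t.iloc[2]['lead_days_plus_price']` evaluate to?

sort by price:
    price  lead_days category
10     15         26   garden
2      25         25     toys
8      55         30   garden
11    101         26   garden
6     108         22   garden
7     120         17     elec
5     126          7   garden
0     132         24     toys
4     155         18     toys
1     169         16    books
9     191         18    tools
3     199          1     elec
filter rows where price < 155:
    price  lead_days category
10     15         26   garden
2      25         25     toys
8      55         30   garden
11    101         26   garden
6     108         22   garden
7     120         17     elec
5     126          7   garden
0     132         24     toys
drop duplicate category (keep=last):
   price  lead_days category
7    120         17     elec
5    126          7   garden
0    132         24     toys
add column lead_days_plus_price = t['lead_days'] + t['price']:
   price  lead_days category  lead_days_plus_price
7    120         17     elec                   137
5    126          7   garden                   133
0    132         24     toys                   156
The value at position 2, column 'lead_days_plus_price' is 156.

156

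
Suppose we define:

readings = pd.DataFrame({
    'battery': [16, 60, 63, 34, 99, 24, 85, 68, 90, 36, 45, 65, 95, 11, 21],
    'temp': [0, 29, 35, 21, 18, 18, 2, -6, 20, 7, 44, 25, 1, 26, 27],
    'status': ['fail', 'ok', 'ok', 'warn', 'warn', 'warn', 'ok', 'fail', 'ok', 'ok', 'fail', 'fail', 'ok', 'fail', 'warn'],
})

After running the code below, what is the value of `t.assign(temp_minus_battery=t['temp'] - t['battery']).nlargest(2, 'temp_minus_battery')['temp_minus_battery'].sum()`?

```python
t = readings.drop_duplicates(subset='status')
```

drop duplicate status (keep=first):
   battery  temp status
0       16     0   fail
1       60    29     ok
3       34    21   warn
add column temp_minus_battery = t['temp'] - t['battery']:
   battery  temp status  temp_minus_battery
0       16     0   fail                 -16
1       60    29     ok                 -31
3       34    21   warn                 -13
take 2 rows with largest temp_minus_battery:
   battery  temp status  temp_minus_battery
3       34    21   warn                 -13
0       16     0   fail                 -16
Finally, sum of column 'temp_minus_battery' = -29.

-29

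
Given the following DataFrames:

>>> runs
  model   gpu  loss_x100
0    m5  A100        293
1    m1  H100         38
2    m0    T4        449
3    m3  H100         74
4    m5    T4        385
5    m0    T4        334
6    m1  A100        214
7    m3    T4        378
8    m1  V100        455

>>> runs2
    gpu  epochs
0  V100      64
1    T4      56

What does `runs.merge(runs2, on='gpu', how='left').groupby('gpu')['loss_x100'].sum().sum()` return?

merge on 'gpu' (how='left') → 9 rows:
  model   gpu  loss_x100  epochs
0    m5  A100        293     NaN
1    m1  H100         38     NaN
2    m0    T4        449    56.0
3    m3  H100         74     NaN
4    m5    T4        385    56.0
5    m0    T4        334    56.0
6    m1  A100        214     NaN
7    m3    T4        378    56.0
8    m1  V100        455    64.0
group by gpu, sum of loss_x100:
gpu
A100     507
H100     112
T4      1546
V100     455
Name: loss_x100, dtype: int64
sum of the resulting series → 2620

2620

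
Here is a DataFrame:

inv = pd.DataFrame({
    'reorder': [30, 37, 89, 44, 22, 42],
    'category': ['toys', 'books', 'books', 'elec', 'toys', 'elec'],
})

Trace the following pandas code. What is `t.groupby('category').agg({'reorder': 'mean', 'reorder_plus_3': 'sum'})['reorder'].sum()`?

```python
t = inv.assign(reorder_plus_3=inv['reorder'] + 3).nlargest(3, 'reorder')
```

add column reorder_plus_3 = inv['reorder'] + 3:
   reorder category  reorder_plus_3
0       30     toys              33
1       37    books              40
2       89    books              92
3       44     elec              47
4       22     toys              25
5       42     elec              45
take 3 rows with largest reorder:
   reorder category  reorder_plus_3
2       89    books              92
3       44     elec              47
5       42     elec              45
group by category: mean(reorder), sum(reorder_plus_3):
          reorder  reorder_plus_3
category                         
books        89.0              92
elec         43.0              92
Reading off the sum of column 'reorder', we get 132.0.

132.0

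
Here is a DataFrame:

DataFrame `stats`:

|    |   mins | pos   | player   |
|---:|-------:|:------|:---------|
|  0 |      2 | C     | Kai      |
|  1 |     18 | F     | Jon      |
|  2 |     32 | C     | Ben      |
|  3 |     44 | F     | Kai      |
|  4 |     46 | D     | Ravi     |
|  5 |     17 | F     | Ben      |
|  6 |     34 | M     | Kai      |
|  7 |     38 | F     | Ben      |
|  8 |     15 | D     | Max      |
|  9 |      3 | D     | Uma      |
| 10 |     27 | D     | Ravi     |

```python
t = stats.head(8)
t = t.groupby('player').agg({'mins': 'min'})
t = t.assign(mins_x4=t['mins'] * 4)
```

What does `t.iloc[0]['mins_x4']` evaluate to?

68

take first 8 rows:
   mins pos player
0     2   C    Kai
1    18   F    Jon
2    32   C    Ben
3    44   F    Kai
4    46   D   Ravi
5    17   F    Ben
6    34   M    Kai
7    38   F    Ben
group by player, min of mins:
        mins
player      
Ben       17
Jon       18
Kai        2
Ravi      46
add column mins_x4 = t['mins'] * 4:
        mins  mins_x4
player               
Ben       17       68
Jon       18       72
Kai        2        8
Ravi      46      184
Then the value at position 0, column 'mins_x4': 68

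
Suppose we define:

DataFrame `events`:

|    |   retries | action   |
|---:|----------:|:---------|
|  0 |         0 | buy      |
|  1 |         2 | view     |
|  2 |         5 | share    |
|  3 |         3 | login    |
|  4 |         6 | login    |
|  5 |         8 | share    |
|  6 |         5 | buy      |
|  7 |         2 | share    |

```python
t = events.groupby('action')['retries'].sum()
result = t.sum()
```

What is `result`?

group by action, sum of retries:
action
buy       5
login     9
share    15
view      2
Name: retries, dtype: int64
sum of the resulting series → 31

31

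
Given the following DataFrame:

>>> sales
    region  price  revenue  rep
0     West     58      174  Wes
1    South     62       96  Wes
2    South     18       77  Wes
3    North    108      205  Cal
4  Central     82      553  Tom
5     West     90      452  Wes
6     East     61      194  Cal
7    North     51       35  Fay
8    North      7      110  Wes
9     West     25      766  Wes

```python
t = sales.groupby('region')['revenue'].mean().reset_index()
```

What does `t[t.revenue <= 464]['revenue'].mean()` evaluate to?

215.291666667

group by region, mean of revenue:
region
Central    553.000000
East       194.000000
North      116.666667
South       86.500000
West       464.000000
Name: revenue, dtype: float64
reset_index():
    region     revenue
0  Central  553.000000
1     East  194.000000
2    North  116.666667
3    South   86.500000
4     West  464.000000
filter rows where revenue <= 464:
  region     revenue
1   East  194.000000
2  North  116.666667
3  South   86.500000
4   West  464.000000
Finally, mean of column 'revenue' = 215.291666667.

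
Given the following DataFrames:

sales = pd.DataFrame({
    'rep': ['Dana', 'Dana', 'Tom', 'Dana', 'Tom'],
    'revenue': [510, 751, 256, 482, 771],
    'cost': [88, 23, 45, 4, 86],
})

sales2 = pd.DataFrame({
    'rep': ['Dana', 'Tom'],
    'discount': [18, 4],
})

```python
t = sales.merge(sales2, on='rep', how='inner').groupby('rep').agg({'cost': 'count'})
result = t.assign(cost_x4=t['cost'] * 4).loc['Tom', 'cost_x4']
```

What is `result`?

merge on 'rep' (how='inner') → 5 rows:
    rep  revenue  cost  discount
0  Dana      510    88        18
1  Dana      751    23        18
2   Tom      256    45         4
3  Dana      482     4        18
4   Tom      771    86         4
group by rep, count of cost:
      cost
rep       
Dana     3
Tom      2
add column cost_x4 = t['cost'] * 4:
      cost  cost_x4
rep                
Dana     3       12
Tom      2        8

8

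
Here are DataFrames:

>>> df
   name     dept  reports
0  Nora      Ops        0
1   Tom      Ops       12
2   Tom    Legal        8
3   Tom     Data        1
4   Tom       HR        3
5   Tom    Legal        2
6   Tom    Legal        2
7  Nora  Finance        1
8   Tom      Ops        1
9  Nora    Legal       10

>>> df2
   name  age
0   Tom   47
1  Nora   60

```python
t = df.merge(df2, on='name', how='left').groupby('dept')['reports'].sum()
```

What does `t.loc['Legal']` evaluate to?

merge on 'name' (how='left') → 10 rows:
   name     dept  reports  age
0  Nora      Ops        0   60
1   Tom      Ops       12   47
2   Tom    Legal        8   47
3   Tom     Data        1   47
4   Tom       HR        3   47
5   Tom    Legal        2   47
6   Tom    Legal        2   47
7  Nora  Finance        1   60
8   Tom      Ops        1   47
9  Nora    Legal       10   60
group by dept, sum of reports:
dept
Data        1
Finance     1
HR          3
Legal      22
Ops        13
Name: reports, dtype: int64

22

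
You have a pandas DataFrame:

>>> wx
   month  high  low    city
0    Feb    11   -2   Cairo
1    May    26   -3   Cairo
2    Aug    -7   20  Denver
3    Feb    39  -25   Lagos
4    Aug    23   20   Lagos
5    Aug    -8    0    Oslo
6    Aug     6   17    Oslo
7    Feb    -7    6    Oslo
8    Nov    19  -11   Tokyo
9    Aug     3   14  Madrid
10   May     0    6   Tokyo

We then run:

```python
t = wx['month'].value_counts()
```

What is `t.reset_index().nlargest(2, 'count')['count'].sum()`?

8

value_counts of month:
month
Aug    5
Feb    3
May    2
Nov    1
Name: count, dtype: int64
reset_index():
  month  count
0   Aug      5
1   Feb      3
2   May      2
3   Nov      1
take 2 rows with largest count:
  month  count
0   Aug      5
1   Feb      3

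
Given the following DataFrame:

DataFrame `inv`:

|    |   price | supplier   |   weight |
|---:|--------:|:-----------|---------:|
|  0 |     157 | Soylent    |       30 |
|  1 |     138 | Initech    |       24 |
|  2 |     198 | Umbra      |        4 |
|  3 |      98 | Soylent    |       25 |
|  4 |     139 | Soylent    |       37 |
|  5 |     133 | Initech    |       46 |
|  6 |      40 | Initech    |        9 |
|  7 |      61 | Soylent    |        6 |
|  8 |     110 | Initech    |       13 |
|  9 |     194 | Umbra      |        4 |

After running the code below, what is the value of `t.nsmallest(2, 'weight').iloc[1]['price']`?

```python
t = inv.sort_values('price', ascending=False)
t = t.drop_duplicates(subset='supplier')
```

138

sort by price descending:
   price supplier  weight
2    198    Umbra       4
9    194    Umbra       4
0    157  Soylent      30
4    139  Soylent      37
1    138  Initech      24
5    133  Initech      46
8    110  Initech      13
3     98  Soylent      25
7     61  Soylent       6
6     40  Initech       9
drop duplicate supplier (keep=first):
   price supplier  weight
2    198    Umbra       4
0    157  Soylent      30
1    138  Initech      24
take 2 rows with smallest weight:
   price supplier  weight
2    198    Umbra       4
1    138  Initech      24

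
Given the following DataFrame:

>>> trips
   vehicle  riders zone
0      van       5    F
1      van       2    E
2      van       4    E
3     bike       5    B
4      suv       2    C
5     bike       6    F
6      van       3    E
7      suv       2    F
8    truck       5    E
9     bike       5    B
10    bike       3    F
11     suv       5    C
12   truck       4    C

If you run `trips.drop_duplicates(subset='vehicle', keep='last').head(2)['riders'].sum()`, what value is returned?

drop duplicate vehicle (keep=last):
   vehicle  riders zone
6      van       3    E
10    bike       3    F
11     suv       5    C
12   truck       4    C
take first 2 rows:
   vehicle  riders zone
6      van       3    E
10    bike       3    F
Taking the sum of column 'riders' gives 6.

6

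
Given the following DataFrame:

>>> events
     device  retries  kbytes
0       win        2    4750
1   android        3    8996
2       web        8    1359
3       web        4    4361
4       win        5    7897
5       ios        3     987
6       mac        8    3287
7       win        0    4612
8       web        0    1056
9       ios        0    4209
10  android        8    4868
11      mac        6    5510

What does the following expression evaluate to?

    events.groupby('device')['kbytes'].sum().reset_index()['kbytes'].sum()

group by device, sum of kbytes:
device
android    13864
ios         5196
mac         8797
web         6776
win        17259
Name: kbytes, dtype: int64
reset_index():
    device  kbytes
0  android   13864
1      ios    5196
2      mac    8797
3      web    6776
4      win   17259
Taking the sum of column 'kbytes' gives 51892.

51892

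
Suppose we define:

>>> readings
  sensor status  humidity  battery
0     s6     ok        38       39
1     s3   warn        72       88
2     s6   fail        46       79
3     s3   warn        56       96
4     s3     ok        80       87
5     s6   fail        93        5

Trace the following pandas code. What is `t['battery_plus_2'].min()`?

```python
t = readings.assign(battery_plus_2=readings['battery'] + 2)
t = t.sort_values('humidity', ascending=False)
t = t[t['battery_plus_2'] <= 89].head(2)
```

7

add column battery_plus_2 = readings['battery'] + 2:
  sensor status  humidity  battery  battery_plus_2
0     s6     ok        38       39              41
1     s3   warn        72       88              90
2     s6   fail        46       79              81
3     s3   warn        56       96              98
4     s3     ok        80       87              89
5     s6   fail        93        5               7
sort by humidity descending:
  sensor status  humidity  battery  battery_plus_2
5     s6   fail        93        5               7
4     s3     ok        80       87              89
1     s3   warn        72       88              90
3     s3   warn        56       96              98
2     s6   fail        46       79              81
0     s6     ok        38       39              41
filter rows where battery_plus_2 <= 89:
  sensor status  humidity  battery  battery_plus_2
5     s6   fail        93        5               7
4     s3     ok        80       87              89
2     s6   fail        46       79              81
0     s6     ok        38       39              41
take first 2 rows:
  sensor status  humidity  battery  battery_plus_2
5     s6   fail        93        5               7
4     s3     ok        80       87              89
Finally, min of column 'battery_plus_2' = 7.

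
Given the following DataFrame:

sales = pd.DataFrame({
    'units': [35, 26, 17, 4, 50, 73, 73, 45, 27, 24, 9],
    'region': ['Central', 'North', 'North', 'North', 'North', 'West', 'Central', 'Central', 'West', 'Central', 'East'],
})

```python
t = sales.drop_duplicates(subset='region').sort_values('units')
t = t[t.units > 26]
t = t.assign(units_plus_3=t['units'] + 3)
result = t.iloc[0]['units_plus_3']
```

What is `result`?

38

drop duplicate region (keep=first):
    units   region
0      35  Central
1      26    North
5      73     West
10      9     East
sort by units:
    units   region
10      9     East
1      26    North
0      35  Central
5      73     West
filter rows where units > 26:
   units   region
0     35  Central
5     73     West
add column units_plus_3 = t['units'] + 3:
   units   region  units_plus_3
0     35  Central            38
5     73     West            76
Hence 38.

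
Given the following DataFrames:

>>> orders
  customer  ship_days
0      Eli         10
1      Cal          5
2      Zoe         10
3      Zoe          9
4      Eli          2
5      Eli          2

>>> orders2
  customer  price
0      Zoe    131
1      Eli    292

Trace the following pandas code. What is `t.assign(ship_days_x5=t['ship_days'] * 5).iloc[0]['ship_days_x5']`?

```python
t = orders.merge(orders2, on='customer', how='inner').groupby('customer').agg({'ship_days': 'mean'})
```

merge on 'customer' (how='inner') → 5 rows:
  customer  ship_days  price
0      Eli         10    292
1      Zoe         10    131
2      Zoe          9    131
3      Eli          2    292
4      Eli          2    292
group by customer, mean of ship_days:
          ship_days
customer           
Eli        4.666667
Zoe        9.500000
add column ship_days_x5 = t['ship_days'] * 5:
          ship_days  ship_days_x5
customer                         
Eli        4.666667     23.333333
Zoe        9.500000     47.500000
Finally, value at position 0, column 'ship_days_x5' = 23.3333333333.

23.3333333333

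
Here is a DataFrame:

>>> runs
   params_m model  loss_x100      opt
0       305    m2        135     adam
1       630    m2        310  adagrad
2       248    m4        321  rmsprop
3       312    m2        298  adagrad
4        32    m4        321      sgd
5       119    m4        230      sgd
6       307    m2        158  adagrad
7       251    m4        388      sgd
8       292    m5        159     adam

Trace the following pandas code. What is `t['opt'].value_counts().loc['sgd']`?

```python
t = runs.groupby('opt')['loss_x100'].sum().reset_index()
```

1

group by opt, sum of loss_x100:
opt
adagrad    766
adam       294
rmsprop    321
sgd        939
Name: loss_x100, dtype: int64
reset_index():
       opt  loss_x100
0  adagrad        766
1     adam        294
2  rmsprop        321
3      sgd        939
value_counts of opt:
opt
adagrad    1
adam       1
rmsprop    1
sgd        1
Name: count, dtype: int64
Then the value at index 'sgd': 1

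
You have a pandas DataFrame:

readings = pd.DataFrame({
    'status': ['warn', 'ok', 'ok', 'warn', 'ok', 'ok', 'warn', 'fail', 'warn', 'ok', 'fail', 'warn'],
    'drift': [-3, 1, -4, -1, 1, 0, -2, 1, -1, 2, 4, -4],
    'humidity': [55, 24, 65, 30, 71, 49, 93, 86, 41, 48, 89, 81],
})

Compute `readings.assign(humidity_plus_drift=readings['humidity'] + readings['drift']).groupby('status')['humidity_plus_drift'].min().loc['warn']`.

add column humidity_plus_drift = readings['humidity'] + readings['drift']:
   status  drift  humidity  humidity_plus_drift
0    warn     -3        55                   52
1      ok      1        24                   25
2      ok     -4        65                   61
3    warn     -1        30                   29
4      ok      1        71                   72
5      ok      0        49                   49
6    warn     -2        93                   91
7    fail      1        86                   87
8    warn     -1        41                   40
9      ok      2        48                   50
10   fail      4        89                   93
11   warn     -4        81                   77
group by status, min of humidity_plus_drift:
status
fail    87
ok      25
warn    29
Name: humidity_plus_drift, dtype: int64
Hence 29.

29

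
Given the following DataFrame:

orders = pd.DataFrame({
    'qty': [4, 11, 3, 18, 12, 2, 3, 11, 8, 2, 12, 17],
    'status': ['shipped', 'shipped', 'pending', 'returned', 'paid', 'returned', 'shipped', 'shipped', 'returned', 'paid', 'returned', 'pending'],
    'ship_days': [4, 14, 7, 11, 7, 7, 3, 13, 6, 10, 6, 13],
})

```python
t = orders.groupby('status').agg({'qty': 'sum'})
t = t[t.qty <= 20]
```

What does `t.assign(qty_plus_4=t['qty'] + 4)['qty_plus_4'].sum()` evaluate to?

group by status, sum of qty:
          qty
status       
paid       14
pending    20
returned   40
shipped    29
filter rows where qty <= 20:
         qty
status      
paid      14
pending   20
add column qty_plus_4 = t['qty'] + 4:
         qty  qty_plus_4
status                  
paid      14          18
pending   20          24
The sum of column 'qty_plus_4' is 42.

42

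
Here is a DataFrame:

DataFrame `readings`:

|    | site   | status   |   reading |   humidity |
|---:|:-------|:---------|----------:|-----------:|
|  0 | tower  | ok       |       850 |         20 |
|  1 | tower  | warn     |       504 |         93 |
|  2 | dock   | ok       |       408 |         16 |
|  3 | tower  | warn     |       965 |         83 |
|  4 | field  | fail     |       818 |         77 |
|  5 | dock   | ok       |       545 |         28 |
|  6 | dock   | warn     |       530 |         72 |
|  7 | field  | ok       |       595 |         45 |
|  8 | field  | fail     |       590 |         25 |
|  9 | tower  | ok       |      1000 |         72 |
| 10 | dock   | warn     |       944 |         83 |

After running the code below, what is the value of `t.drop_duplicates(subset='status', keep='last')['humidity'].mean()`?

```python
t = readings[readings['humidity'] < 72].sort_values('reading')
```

filter rows where humidity < 72:
    site status  reading  humidity
0  tower     ok      850        20
2   dock     ok      408        16
5   dock     ok      545        28
7  field     ok      595        45
8  field   fail      590        25
sort by reading:
    site status  reading  humidity
2   dock     ok      408        16
5   dock     ok      545        28
8  field   fail      590        25
7  field     ok      595        45
0  tower     ok      850        20
drop duplicate status (keep=last):
    site status  reading  humidity
8  field   fail      590        25
0  tower     ok      850        20

22.5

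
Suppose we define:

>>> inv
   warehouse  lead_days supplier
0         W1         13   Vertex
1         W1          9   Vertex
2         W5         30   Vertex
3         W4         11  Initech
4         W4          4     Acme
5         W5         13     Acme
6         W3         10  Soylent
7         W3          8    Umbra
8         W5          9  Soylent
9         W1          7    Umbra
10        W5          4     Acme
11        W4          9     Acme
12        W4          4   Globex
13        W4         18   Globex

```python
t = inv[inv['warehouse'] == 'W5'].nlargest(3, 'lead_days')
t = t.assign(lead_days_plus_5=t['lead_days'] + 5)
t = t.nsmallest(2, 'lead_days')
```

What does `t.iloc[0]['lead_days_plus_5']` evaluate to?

filter rows where warehouse == 'W5':
   warehouse  lead_days supplier
2         W5         30   Vertex
5         W5         13     Acme
8         W5          9  Soylent
10        W5          4     Acme
take 3 rows with largest lead_days:
  warehouse  lead_days supplier
2        W5         30   Vertex
5        W5         13     Acme
8        W5          9  Soylent
add column lead_days_plus_5 = t['lead_days'] + 5:
  warehouse  lead_days supplier  lead_days_plus_5
2        W5         30   Vertex                35
5        W5         13     Acme                18
8        W5          9  Soylent                14
take 2 rows with smallest lead_days:
  warehouse  lead_days supplier  lead_days_plus_5
8        W5          9  Soylent                14
5        W5         13     Acme                18
Taking the value at position 0, column 'lead_days_plus_5' gives 14.

14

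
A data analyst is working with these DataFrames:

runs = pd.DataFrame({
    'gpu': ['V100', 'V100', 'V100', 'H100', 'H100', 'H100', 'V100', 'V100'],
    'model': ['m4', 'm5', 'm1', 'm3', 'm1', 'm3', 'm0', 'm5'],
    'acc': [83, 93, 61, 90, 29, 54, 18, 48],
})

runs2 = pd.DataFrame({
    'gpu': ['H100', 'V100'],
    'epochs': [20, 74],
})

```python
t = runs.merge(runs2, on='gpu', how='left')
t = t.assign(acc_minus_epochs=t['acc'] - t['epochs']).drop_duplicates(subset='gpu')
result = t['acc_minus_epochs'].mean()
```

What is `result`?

merge on 'gpu' (how='left') → 8 rows:
    gpu model  acc  epochs
0  V100    m4   83      74
1  V100    m5   93      74
2  V100    m1   61      74
3  H100    m3   90      20
4  H100    m1   29      20
5  H100    m3   54      20
6  V100    m0   18      74
7  V100    m5   48      74
add column acc_minus_epochs = t['acc'] - t['epochs']:
    gpu model  acc  epochs  acc_minus_epochs
0  V100    m4   83      74                 9
1  V100    m5   93      74                19
2  V100    m1   61      74               -13
3  H100    m3   90      20                70
4  H100    m1   29      20                 9
5  H100    m3   54      20                34
6  V100    m0   18      74               -56
7  V100    m5   48      74               -26
drop duplicate gpu (keep=first):
    gpu model  acc  epochs  acc_minus_epochs
0  V100    m4   83      74                 9
3  H100    m3   90      20                70
Finally, mean of column 'acc_minus_epochs' = 39.5.

39.5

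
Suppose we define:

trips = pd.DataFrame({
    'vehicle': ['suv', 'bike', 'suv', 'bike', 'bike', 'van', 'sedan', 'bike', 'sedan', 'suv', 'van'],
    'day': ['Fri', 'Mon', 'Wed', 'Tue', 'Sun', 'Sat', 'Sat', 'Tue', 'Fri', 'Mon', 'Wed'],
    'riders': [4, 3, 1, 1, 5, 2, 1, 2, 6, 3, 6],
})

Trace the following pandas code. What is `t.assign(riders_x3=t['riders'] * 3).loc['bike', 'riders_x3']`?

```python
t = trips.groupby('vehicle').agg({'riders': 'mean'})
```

8.25

group by vehicle, mean of riders:
           riders
vehicle          
bike     2.750000
sedan    3.500000
suv      2.666667
van      4.000000
add column riders_x3 = t['riders'] * 3:
           riders  riders_x3
vehicle                     
bike     2.750000       8.25
sedan    3.500000      10.50
suv      2.666667       8.00
van      4.000000      12.00
Reading off the value at row 'bike', column 'riders_x3', we get 8.25.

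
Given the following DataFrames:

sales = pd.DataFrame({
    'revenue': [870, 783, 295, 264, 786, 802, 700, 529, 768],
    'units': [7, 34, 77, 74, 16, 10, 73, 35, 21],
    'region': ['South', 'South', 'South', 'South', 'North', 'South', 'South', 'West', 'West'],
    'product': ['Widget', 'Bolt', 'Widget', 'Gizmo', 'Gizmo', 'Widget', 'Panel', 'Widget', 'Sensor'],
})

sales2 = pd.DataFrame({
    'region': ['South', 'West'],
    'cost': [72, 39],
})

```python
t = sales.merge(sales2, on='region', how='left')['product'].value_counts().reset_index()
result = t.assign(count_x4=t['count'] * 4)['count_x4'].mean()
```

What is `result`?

merge on 'region' (how='left') → 9 rows:
   revenue  units region product  cost
0      870      7  South  Widget  72.0
1      783     34  South    Bolt  72.0
2      295     77  South  Widget  72.0
3      264     74  South   Gizmo  72.0
4      786     16  North   Gizmo   NaN
5      802     10  South  Widget  72.0
6      700     73  South   Panel  72.0
7      529     35   West  Widget  39.0
8      768     21   West  Sensor  39.0
value_counts of product:
product
Widget    4
Gizmo     2
Bolt      1
Panel     1
Sensor    1
Name: count, dtype: int64
reset_index():
  product  count
0  Widget      4
1   Gizmo      2
2    Bolt      1
3   Panel      1
4  Sensor      1
add column count_x4 = t['count'] * 4:
  product  count  count_x4
0  Widget      4        16
1   Gizmo      2         8
2    Bolt      1         4
3   Panel      1         4
4  Sensor      1         4
Taking the mean of column 'count_x4' gives 7.2.

7.2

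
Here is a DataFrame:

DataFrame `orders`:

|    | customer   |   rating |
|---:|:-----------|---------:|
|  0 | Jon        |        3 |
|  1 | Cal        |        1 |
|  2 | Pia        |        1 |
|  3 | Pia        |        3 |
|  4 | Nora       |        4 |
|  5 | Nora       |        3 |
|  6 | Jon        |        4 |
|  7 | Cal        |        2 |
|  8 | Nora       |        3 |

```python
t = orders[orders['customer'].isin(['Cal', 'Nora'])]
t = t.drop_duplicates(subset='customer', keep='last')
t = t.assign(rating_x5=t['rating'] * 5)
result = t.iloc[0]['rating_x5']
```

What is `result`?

10

filter rows where customer in ['Cal', 'Nora']:
  customer  rating
1      Cal       1
4     Nora       4
5     Nora       3
7      Cal       2
8     Nora       3
drop duplicate customer (keep=last):
  customer  rating
7      Cal       2
8     Nora       3
add column rating_x5 = t['rating'] * 5:
  customer  rating  rating_x5
7      Cal       2         10
8     Nora       3         15
The value at position 0, column 'rating_x5' is 10.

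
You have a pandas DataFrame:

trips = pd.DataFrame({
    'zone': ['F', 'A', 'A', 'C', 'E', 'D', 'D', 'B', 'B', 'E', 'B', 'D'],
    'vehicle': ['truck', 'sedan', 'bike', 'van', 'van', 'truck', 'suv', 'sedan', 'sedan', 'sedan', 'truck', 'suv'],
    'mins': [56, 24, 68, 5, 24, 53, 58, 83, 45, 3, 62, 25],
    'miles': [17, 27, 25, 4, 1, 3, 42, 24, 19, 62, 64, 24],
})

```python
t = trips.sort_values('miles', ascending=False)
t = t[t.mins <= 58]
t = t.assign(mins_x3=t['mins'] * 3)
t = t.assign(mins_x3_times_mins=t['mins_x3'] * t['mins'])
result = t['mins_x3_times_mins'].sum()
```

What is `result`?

39435

sort by miles descending:
   zone vehicle  mins  miles
10    B   truck    62     64
9     E   sedan     3     62
6     D     suv    58     42
1     A   sedan    24     27
2     A    bike    68     25
7     B   sedan    83     24
11    D     suv    25     24
8     B   sedan    45     19
0     F   truck    56     17
3     C     van     5      4
5     D   truck    53      3
4     E     van    24      1
filter rows where mins <= 58:
   zone vehicle  mins  miles
9     E   sedan     3     62
6     D     suv    58     42
1     A   sedan    24     27
11    D     suv    25     24
8     B   sedan    45     19
0     F   truck    56     17
3     C     van     5      4
5     D   truck    53      3
4     E     van    24      1
add column mins_x3 = t['mins'] * 3:
   zone vehicle  mins  miles  mins_x3
9     E   sedan     3     62        9
6     D     suv    58     42      174
1     A   sedan    24     27       72
11    D     suv    25     24       75
8     B   sedan    45     19      135
0     F   truck    56     17      168
3     C     van     5      4       15
5     D   truck    53      3      159
4     E     van    24      1       72
add column mins_x3_times_mins = t['mins_x3'] * t['mins']:
   zone vehicle  mins  miles  mins_x3  mins_x3_times_mins
9     E   sedan     3     62        9                  27
6     D     suv    58     42      174               10092
1     A   sedan    24     27       72                1728
11    D     suv    25     24       75                1875
8     B   sedan    45     19      135                6075
0     F   truck    56     17      168                9408
3     C     van     5      4       15                  75
5     D   truck    53      3      159                8427
4     E     van    24      1       72                1728
So sum() = 39435.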